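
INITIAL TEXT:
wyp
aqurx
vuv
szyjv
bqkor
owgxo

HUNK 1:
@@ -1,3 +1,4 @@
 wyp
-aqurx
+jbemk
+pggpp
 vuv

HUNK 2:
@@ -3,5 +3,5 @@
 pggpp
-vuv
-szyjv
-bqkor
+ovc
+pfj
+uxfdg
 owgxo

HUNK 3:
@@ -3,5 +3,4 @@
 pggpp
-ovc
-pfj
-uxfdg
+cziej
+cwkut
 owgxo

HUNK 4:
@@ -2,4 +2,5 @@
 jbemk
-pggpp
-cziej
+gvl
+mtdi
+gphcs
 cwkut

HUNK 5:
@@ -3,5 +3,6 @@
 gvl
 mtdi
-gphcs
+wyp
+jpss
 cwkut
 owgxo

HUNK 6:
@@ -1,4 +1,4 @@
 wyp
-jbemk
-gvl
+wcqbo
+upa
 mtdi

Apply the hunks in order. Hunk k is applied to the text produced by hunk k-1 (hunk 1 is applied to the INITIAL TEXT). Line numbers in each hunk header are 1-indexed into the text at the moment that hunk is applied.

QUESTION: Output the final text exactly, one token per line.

Answer: wyp
wcqbo
upa
mtdi
wyp
jpss
cwkut
owgxo

Derivation:
Hunk 1: at line 1 remove [aqurx] add [jbemk,pggpp] -> 7 lines: wyp jbemk pggpp vuv szyjv bqkor owgxo
Hunk 2: at line 3 remove [vuv,szyjv,bqkor] add [ovc,pfj,uxfdg] -> 7 lines: wyp jbemk pggpp ovc pfj uxfdg owgxo
Hunk 3: at line 3 remove [ovc,pfj,uxfdg] add [cziej,cwkut] -> 6 lines: wyp jbemk pggpp cziej cwkut owgxo
Hunk 4: at line 2 remove [pggpp,cziej] add [gvl,mtdi,gphcs] -> 7 lines: wyp jbemk gvl mtdi gphcs cwkut owgxo
Hunk 5: at line 3 remove [gphcs] add [wyp,jpss] -> 8 lines: wyp jbemk gvl mtdi wyp jpss cwkut owgxo
Hunk 6: at line 1 remove [jbemk,gvl] add [wcqbo,upa] -> 8 lines: wyp wcqbo upa mtdi wyp jpss cwkut owgxo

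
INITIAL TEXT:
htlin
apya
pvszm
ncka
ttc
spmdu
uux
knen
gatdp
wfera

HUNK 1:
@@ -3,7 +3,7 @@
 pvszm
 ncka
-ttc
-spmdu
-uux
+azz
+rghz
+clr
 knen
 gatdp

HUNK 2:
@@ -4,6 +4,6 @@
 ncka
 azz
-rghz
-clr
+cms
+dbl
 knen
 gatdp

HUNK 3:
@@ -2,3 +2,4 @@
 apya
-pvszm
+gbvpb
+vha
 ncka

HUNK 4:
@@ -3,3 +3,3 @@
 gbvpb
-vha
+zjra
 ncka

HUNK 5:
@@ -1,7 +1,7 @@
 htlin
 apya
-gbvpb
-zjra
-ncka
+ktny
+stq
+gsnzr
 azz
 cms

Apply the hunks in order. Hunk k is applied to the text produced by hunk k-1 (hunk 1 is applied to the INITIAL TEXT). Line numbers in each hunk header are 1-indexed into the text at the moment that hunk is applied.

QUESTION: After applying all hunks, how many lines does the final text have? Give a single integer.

Answer: 11

Derivation:
Hunk 1: at line 3 remove [ttc,spmdu,uux] add [azz,rghz,clr] -> 10 lines: htlin apya pvszm ncka azz rghz clr knen gatdp wfera
Hunk 2: at line 4 remove [rghz,clr] add [cms,dbl] -> 10 lines: htlin apya pvszm ncka azz cms dbl knen gatdp wfera
Hunk 3: at line 2 remove [pvszm] add [gbvpb,vha] -> 11 lines: htlin apya gbvpb vha ncka azz cms dbl knen gatdp wfera
Hunk 4: at line 3 remove [vha] add [zjra] -> 11 lines: htlin apya gbvpb zjra ncka azz cms dbl knen gatdp wfera
Hunk 5: at line 1 remove [gbvpb,zjra,ncka] add [ktny,stq,gsnzr] -> 11 lines: htlin apya ktny stq gsnzr azz cms dbl knen gatdp wfera
Final line count: 11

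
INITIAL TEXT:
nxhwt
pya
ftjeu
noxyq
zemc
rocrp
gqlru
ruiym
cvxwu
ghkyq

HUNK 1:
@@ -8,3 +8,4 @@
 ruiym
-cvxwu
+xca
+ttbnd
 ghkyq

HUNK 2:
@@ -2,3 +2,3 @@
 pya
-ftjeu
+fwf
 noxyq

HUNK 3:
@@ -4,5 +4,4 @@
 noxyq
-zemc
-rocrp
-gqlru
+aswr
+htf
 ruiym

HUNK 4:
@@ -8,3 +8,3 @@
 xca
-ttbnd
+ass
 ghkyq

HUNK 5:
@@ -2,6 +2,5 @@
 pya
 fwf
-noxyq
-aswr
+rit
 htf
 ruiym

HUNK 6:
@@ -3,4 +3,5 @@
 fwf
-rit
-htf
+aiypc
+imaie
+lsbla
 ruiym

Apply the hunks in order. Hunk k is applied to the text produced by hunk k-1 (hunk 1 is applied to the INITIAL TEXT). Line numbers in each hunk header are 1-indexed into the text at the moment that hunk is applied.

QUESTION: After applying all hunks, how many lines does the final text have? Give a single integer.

Answer: 10

Derivation:
Hunk 1: at line 8 remove [cvxwu] add [xca,ttbnd] -> 11 lines: nxhwt pya ftjeu noxyq zemc rocrp gqlru ruiym xca ttbnd ghkyq
Hunk 2: at line 2 remove [ftjeu] add [fwf] -> 11 lines: nxhwt pya fwf noxyq zemc rocrp gqlru ruiym xca ttbnd ghkyq
Hunk 3: at line 4 remove [zemc,rocrp,gqlru] add [aswr,htf] -> 10 lines: nxhwt pya fwf noxyq aswr htf ruiym xca ttbnd ghkyq
Hunk 4: at line 8 remove [ttbnd] add [ass] -> 10 lines: nxhwt pya fwf noxyq aswr htf ruiym xca ass ghkyq
Hunk 5: at line 2 remove [noxyq,aswr] add [rit] -> 9 lines: nxhwt pya fwf rit htf ruiym xca ass ghkyq
Hunk 6: at line 3 remove [rit,htf] add [aiypc,imaie,lsbla] -> 10 lines: nxhwt pya fwf aiypc imaie lsbla ruiym xca ass ghkyq
Final line count: 10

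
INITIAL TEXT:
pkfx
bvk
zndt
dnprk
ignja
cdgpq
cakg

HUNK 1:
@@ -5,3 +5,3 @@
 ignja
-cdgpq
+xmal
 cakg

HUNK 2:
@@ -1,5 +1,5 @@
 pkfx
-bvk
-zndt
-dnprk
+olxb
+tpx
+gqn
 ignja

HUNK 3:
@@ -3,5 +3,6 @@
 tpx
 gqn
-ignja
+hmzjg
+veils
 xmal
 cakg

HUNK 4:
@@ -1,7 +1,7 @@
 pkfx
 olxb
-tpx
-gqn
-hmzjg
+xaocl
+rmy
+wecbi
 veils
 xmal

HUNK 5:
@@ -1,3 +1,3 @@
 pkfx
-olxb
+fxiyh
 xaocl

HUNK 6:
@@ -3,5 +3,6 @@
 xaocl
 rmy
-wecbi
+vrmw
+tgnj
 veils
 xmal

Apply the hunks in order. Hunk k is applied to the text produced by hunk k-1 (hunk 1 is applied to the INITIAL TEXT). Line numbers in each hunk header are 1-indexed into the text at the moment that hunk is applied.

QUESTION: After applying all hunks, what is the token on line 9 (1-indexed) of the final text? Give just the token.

Answer: cakg

Derivation:
Hunk 1: at line 5 remove [cdgpq] add [xmal] -> 7 lines: pkfx bvk zndt dnprk ignja xmal cakg
Hunk 2: at line 1 remove [bvk,zndt,dnprk] add [olxb,tpx,gqn] -> 7 lines: pkfx olxb tpx gqn ignja xmal cakg
Hunk 3: at line 3 remove [ignja] add [hmzjg,veils] -> 8 lines: pkfx olxb tpx gqn hmzjg veils xmal cakg
Hunk 4: at line 1 remove [tpx,gqn,hmzjg] add [xaocl,rmy,wecbi] -> 8 lines: pkfx olxb xaocl rmy wecbi veils xmal cakg
Hunk 5: at line 1 remove [olxb] add [fxiyh] -> 8 lines: pkfx fxiyh xaocl rmy wecbi veils xmal cakg
Hunk 6: at line 3 remove [wecbi] add [vrmw,tgnj] -> 9 lines: pkfx fxiyh xaocl rmy vrmw tgnj veils xmal cakg
Final line 9: cakg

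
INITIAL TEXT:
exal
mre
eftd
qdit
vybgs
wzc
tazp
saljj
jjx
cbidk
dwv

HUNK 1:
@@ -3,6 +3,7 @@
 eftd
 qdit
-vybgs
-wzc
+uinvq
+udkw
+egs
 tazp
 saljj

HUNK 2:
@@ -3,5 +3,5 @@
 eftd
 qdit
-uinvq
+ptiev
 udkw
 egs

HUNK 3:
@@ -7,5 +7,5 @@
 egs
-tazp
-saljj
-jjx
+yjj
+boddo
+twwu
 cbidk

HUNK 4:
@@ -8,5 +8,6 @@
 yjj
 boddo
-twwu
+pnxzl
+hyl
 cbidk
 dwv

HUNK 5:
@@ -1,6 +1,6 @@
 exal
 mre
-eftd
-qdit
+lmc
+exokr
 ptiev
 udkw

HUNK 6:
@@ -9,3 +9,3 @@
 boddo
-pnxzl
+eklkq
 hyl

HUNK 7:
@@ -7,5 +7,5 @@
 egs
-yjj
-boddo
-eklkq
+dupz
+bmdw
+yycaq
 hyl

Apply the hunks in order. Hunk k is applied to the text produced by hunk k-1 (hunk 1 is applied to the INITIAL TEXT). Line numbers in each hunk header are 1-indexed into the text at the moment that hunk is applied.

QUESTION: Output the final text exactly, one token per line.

Hunk 1: at line 3 remove [vybgs,wzc] add [uinvq,udkw,egs] -> 12 lines: exal mre eftd qdit uinvq udkw egs tazp saljj jjx cbidk dwv
Hunk 2: at line 3 remove [uinvq] add [ptiev] -> 12 lines: exal mre eftd qdit ptiev udkw egs tazp saljj jjx cbidk dwv
Hunk 3: at line 7 remove [tazp,saljj,jjx] add [yjj,boddo,twwu] -> 12 lines: exal mre eftd qdit ptiev udkw egs yjj boddo twwu cbidk dwv
Hunk 4: at line 8 remove [twwu] add [pnxzl,hyl] -> 13 lines: exal mre eftd qdit ptiev udkw egs yjj boddo pnxzl hyl cbidk dwv
Hunk 5: at line 1 remove [eftd,qdit] add [lmc,exokr] -> 13 lines: exal mre lmc exokr ptiev udkw egs yjj boddo pnxzl hyl cbidk dwv
Hunk 6: at line 9 remove [pnxzl] add [eklkq] -> 13 lines: exal mre lmc exokr ptiev udkw egs yjj boddo eklkq hyl cbidk dwv
Hunk 7: at line 7 remove [yjj,boddo,eklkq] add [dupz,bmdw,yycaq] -> 13 lines: exal mre lmc exokr ptiev udkw egs dupz bmdw yycaq hyl cbidk dwv

Answer: exal
mre
lmc
exokr
ptiev
udkw
egs
dupz
bmdw
yycaq
hyl
cbidk
dwv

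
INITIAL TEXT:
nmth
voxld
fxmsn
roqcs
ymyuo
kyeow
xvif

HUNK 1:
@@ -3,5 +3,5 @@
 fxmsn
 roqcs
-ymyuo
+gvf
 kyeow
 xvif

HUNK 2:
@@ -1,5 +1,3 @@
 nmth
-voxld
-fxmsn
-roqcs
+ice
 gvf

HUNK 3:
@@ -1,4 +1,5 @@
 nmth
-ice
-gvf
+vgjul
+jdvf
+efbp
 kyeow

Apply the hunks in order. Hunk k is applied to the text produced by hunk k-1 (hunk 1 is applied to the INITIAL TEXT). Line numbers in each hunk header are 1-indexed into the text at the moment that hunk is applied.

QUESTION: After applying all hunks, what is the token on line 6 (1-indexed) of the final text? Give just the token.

Answer: xvif

Derivation:
Hunk 1: at line 3 remove [ymyuo] add [gvf] -> 7 lines: nmth voxld fxmsn roqcs gvf kyeow xvif
Hunk 2: at line 1 remove [voxld,fxmsn,roqcs] add [ice] -> 5 lines: nmth ice gvf kyeow xvif
Hunk 3: at line 1 remove [ice,gvf] add [vgjul,jdvf,efbp] -> 6 lines: nmth vgjul jdvf efbp kyeow xvif
Final line 6: xvif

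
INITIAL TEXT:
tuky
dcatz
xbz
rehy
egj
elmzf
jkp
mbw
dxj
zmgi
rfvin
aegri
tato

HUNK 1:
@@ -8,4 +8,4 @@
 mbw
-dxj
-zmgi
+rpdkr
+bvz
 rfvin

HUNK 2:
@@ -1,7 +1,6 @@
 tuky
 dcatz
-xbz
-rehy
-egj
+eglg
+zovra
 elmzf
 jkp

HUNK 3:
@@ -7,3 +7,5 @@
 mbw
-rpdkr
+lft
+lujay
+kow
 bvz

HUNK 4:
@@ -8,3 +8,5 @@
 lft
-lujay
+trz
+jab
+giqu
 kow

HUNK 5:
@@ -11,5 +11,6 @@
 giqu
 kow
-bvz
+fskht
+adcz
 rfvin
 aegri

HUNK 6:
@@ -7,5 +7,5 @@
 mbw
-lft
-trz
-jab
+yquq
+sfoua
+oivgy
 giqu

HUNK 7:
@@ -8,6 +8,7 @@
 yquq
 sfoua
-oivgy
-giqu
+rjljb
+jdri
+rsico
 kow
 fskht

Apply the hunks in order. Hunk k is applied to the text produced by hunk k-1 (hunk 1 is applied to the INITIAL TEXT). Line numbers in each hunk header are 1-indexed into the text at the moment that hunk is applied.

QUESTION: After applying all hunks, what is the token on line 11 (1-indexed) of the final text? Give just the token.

Answer: jdri

Derivation:
Hunk 1: at line 8 remove [dxj,zmgi] add [rpdkr,bvz] -> 13 lines: tuky dcatz xbz rehy egj elmzf jkp mbw rpdkr bvz rfvin aegri tato
Hunk 2: at line 1 remove [xbz,rehy,egj] add [eglg,zovra] -> 12 lines: tuky dcatz eglg zovra elmzf jkp mbw rpdkr bvz rfvin aegri tato
Hunk 3: at line 7 remove [rpdkr] add [lft,lujay,kow] -> 14 lines: tuky dcatz eglg zovra elmzf jkp mbw lft lujay kow bvz rfvin aegri tato
Hunk 4: at line 8 remove [lujay] add [trz,jab,giqu] -> 16 lines: tuky dcatz eglg zovra elmzf jkp mbw lft trz jab giqu kow bvz rfvin aegri tato
Hunk 5: at line 11 remove [bvz] add [fskht,adcz] -> 17 lines: tuky dcatz eglg zovra elmzf jkp mbw lft trz jab giqu kow fskht adcz rfvin aegri tato
Hunk 6: at line 7 remove [lft,trz,jab] add [yquq,sfoua,oivgy] -> 17 lines: tuky dcatz eglg zovra elmzf jkp mbw yquq sfoua oivgy giqu kow fskht adcz rfvin aegri tato
Hunk 7: at line 8 remove [oivgy,giqu] add [rjljb,jdri,rsico] -> 18 lines: tuky dcatz eglg zovra elmzf jkp mbw yquq sfoua rjljb jdri rsico kow fskht adcz rfvin aegri tato
Final line 11: jdri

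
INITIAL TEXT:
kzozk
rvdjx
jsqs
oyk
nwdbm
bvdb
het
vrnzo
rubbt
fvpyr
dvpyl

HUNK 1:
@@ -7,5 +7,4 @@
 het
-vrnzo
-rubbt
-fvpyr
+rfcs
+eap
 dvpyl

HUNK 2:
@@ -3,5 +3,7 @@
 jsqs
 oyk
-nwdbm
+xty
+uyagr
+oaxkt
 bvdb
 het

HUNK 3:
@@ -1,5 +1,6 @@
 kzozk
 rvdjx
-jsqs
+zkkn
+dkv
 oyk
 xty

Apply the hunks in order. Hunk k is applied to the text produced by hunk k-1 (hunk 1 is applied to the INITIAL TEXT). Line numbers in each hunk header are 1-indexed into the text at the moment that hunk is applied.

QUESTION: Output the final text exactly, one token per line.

Answer: kzozk
rvdjx
zkkn
dkv
oyk
xty
uyagr
oaxkt
bvdb
het
rfcs
eap
dvpyl

Derivation:
Hunk 1: at line 7 remove [vrnzo,rubbt,fvpyr] add [rfcs,eap] -> 10 lines: kzozk rvdjx jsqs oyk nwdbm bvdb het rfcs eap dvpyl
Hunk 2: at line 3 remove [nwdbm] add [xty,uyagr,oaxkt] -> 12 lines: kzozk rvdjx jsqs oyk xty uyagr oaxkt bvdb het rfcs eap dvpyl
Hunk 3: at line 1 remove [jsqs] add [zkkn,dkv] -> 13 lines: kzozk rvdjx zkkn dkv oyk xty uyagr oaxkt bvdb het rfcs eap dvpyl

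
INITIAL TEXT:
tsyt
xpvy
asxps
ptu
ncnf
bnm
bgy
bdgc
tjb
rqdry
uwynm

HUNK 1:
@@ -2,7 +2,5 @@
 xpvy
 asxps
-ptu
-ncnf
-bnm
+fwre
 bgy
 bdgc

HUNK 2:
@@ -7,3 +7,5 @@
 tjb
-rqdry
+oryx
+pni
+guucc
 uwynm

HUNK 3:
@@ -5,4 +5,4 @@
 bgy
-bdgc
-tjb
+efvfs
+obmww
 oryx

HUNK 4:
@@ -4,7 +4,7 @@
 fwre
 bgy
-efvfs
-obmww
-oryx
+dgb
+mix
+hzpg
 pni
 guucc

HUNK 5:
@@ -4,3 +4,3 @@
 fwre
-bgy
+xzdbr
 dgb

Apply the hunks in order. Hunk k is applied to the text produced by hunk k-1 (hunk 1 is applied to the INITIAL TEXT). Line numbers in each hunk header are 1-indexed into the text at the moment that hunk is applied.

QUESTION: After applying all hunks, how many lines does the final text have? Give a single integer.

Hunk 1: at line 2 remove [ptu,ncnf,bnm] add [fwre] -> 9 lines: tsyt xpvy asxps fwre bgy bdgc tjb rqdry uwynm
Hunk 2: at line 7 remove [rqdry] add [oryx,pni,guucc] -> 11 lines: tsyt xpvy asxps fwre bgy bdgc tjb oryx pni guucc uwynm
Hunk 3: at line 5 remove [bdgc,tjb] add [efvfs,obmww] -> 11 lines: tsyt xpvy asxps fwre bgy efvfs obmww oryx pni guucc uwynm
Hunk 4: at line 4 remove [efvfs,obmww,oryx] add [dgb,mix,hzpg] -> 11 lines: tsyt xpvy asxps fwre bgy dgb mix hzpg pni guucc uwynm
Hunk 5: at line 4 remove [bgy] add [xzdbr] -> 11 lines: tsyt xpvy asxps fwre xzdbr dgb mix hzpg pni guucc uwynm
Final line count: 11

Answer: 11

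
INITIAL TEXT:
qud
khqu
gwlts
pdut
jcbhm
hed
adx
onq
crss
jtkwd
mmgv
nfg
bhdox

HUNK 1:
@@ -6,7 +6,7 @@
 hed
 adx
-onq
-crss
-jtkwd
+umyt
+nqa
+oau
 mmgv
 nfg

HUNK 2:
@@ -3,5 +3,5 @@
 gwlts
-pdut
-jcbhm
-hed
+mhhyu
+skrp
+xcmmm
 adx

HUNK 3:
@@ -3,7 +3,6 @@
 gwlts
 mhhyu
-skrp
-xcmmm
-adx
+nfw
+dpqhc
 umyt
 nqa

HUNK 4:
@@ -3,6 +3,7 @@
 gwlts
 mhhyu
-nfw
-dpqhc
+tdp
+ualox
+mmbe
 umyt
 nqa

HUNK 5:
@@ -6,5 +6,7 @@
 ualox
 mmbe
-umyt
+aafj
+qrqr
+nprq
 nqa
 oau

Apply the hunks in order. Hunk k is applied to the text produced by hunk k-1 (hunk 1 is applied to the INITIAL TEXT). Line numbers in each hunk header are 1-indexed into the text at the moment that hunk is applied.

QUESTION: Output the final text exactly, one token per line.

Answer: qud
khqu
gwlts
mhhyu
tdp
ualox
mmbe
aafj
qrqr
nprq
nqa
oau
mmgv
nfg
bhdox

Derivation:
Hunk 1: at line 6 remove [onq,crss,jtkwd] add [umyt,nqa,oau] -> 13 lines: qud khqu gwlts pdut jcbhm hed adx umyt nqa oau mmgv nfg bhdox
Hunk 2: at line 3 remove [pdut,jcbhm,hed] add [mhhyu,skrp,xcmmm] -> 13 lines: qud khqu gwlts mhhyu skrp xcmmm adx umyt nqa oau mmgv nfg bhdox
Hunk 3: at line 3 remove [skrp,xcmmm,adx] add [nfw,dpqhc] -> 12 lines: qud khqu gwlts mhhyu nfw dpqhc umyt nqa oau mmgv nfg bhdox
Hunk 4: at line 3 remove [nfw,dpqhc] add [tdp,ualox,mmbe] -> 13 lines: qud khqu gwlts mhhyu tdp ualox mmbe umyt nqa oau mmgv nfg bhdox
Hunk 5: at line 6 remove [umyt] add [aafj,qrqr,nprq] -> 15 lines: qud khqu gwlts mhhyu tdp ualox mmbe aafj qrqr nprq nqa oau mmgv nfg bhdox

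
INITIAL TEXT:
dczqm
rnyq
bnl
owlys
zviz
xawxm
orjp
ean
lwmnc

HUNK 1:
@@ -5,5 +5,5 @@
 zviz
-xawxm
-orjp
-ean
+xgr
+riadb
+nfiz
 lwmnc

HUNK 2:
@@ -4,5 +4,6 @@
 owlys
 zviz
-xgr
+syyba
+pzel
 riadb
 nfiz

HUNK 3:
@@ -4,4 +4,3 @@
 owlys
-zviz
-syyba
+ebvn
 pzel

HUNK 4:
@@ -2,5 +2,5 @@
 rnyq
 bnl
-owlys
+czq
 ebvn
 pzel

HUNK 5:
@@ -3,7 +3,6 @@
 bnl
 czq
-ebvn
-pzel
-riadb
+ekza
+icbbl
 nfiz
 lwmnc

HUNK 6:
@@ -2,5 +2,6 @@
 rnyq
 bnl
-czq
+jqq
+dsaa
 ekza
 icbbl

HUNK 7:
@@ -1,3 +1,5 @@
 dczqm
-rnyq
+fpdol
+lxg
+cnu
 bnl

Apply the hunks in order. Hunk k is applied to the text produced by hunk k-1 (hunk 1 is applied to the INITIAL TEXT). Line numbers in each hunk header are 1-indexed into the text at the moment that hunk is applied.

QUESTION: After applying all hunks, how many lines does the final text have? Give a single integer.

Answer: 11

Derivation:
Hunk 1: at line 5 remove [xawxm,orjp,ean] add [xgr,riadb,nfiz] -> 9 lines: dczqm rnyq bnl owlys zviz xgr riadb nfiz lwmnc
Hunk 2: at line 4 remove [xgr] add [syyba,pzel] -> 10 lines: dczqm rnyq bnl owlys zviz syyba pzel riadb nfiz lwmnc
Hunk 3: at line 4 remove [zviz,syyba] add [ebvn] -> 9 lines: dczqm rnyq bnl owlys ebvn pzel riadb nfiz lwmnc
Hunk 4: at line 2 remove [owlys] add [czq] -> 9 lines: dczqm rnyq bnl czq ebvn pzel riadb nfiz lwmnc
Hunk 5: at line 3 remove [ebvn,pzel,riadb] add [ekza,icbbl] -> 8 lines: dczqm rnyq bnl czq ekza icbbl nfiz lwmnc
Hunk 6: at line 2 remove [czq] add [jqq,dsaa] -> 9 lines: dczqm rnyq bnl jqq dsaa ekza icbbl nfiz lwmnc
Hunk 7: at line 1 remove [rnyq] add [fpdol,lxg,cnu] -> 11 lines: dczqm fpdol lxg cnu bnl jqq dsaa ekza icbbl nfiz lwmnc
Final line count: 11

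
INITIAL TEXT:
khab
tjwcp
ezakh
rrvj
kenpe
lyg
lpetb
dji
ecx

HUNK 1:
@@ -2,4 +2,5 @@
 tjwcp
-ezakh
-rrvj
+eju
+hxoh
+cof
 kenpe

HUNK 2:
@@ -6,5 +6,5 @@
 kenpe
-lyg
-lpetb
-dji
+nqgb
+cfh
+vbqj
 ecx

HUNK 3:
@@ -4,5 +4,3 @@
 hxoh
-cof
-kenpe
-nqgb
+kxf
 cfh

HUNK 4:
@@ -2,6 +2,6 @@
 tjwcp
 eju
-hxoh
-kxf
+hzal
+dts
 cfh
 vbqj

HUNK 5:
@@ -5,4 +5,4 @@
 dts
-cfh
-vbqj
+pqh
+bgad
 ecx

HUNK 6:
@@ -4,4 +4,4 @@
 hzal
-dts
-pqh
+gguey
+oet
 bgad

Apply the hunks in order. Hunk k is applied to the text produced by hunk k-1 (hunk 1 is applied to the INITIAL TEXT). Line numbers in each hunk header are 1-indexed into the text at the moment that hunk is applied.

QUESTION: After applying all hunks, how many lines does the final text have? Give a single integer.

Answer: 8

Derivation:
Hunk 1: at line 2 remove [ezakh,rrvj] add [eju,hxoh,cof] -> 10 lines: khab tjwcp eju hxoh cof kenpe lyg lpetb dji ecx
Hunk 2: at line 6 remove [lyg,lpetb,dji] add [nqgb,cfh,vbqj] -> 10 lines: khab tjwcp eju hxoh cof kenpe nqgb cfh vbqj ecx
Hunk 3: at line 4 remove [cof,kenpe,nqgb] add [kxf] -> 8 lines: khab tjwcp eju hxoh kxf cfh vbqj ecx
Hunk 4: at line 2 remove [hxoh,kxf] add [hzal,dts] -> 8 lines: khab tjwcp eju hzal dts cfh vbqj ecx
Hunk 5: at line 5 remove [cfh,vbqj] add [pqh,bgad] -> 8 lines: khab tjwcp eju hzal dts pqh bgad ecx
Hunk 6: at line 4 remove [dts,pqh] add [gguey,oet] -> 8 lines: khab tjwcp eju hzal gguey oet bgad ecx
Final line count: 8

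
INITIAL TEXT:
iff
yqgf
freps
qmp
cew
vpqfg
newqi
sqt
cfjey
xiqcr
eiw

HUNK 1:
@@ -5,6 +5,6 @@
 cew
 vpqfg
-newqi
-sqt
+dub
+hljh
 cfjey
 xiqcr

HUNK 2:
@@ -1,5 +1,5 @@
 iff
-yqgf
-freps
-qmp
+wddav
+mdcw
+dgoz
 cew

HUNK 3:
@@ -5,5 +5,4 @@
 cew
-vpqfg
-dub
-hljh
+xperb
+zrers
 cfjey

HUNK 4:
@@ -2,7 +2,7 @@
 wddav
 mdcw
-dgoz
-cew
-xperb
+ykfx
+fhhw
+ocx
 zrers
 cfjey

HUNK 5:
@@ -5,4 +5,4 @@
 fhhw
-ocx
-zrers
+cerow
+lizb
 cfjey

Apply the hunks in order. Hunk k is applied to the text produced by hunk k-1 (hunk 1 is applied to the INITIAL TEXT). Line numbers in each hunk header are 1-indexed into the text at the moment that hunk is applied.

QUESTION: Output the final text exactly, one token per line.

Hunk 1: at line 5 remove [newqi,sqt] add [dub,hljh] -> 11 lines: iff yqgf freps qmp cew vpqfg dub hljh cfjey xiqcr eiw
Hunk 2: at line 1 remove [yqgf,freps,qmp] add [wddav,mdcw,dgoz] -> 11 lines: iff wddav mdcw dgoz cew vpqfg dub hljh cfjey xiqcr eiw
Hunk 3: at line 5 remove [vpqfg,dub,hljh] add [xperb,zrers] -> 10 lines: iff wddav mdcw dgoz cew xperb zrers cfjey xiqcr eiw
Hunk 4: at line 2 remove [dgoz,cew,xperb] add [ykfx,fhhw,ocx] -> 10 lines: iff wddav mdcw ykfx fhhw ocx zrers cfjey xiqcr eiw
Hunk 5: at line 5 remove [ocx,zrers] add [cerow,lizb] -> 10 lines: iff wddav mdcw ykfx fhhw cerow lizb cfjey xiqcr eiw

Answer: iff
wddav
mdcw
ykfx
fhhw
cerow
lizb
cfjey
xiqcr
eiw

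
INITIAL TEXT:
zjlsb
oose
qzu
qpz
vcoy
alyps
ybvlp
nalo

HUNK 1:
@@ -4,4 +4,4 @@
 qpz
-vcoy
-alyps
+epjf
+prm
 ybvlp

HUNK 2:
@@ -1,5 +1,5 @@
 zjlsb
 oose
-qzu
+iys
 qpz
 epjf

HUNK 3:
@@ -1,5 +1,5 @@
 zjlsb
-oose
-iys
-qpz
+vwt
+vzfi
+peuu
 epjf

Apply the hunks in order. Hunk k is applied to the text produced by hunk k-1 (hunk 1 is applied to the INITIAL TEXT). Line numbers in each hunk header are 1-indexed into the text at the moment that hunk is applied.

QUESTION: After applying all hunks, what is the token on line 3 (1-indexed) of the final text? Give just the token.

Hunk 1: at line 4 remove [vcoy,alyps] add [epjf,prm] -> 8 lines: zjlsb oose qzu qpz epjf prm ybvlp nalo
Hunk 2: at line 1 remove [qzu] add [iys] -> 8 lines: zjlsb oose iys qpz epjf prm ybvlp nalo
Hunk 3: at line 1 remove [oose,iys,qpz] add [vwt,vzfi,peuu] -> 8 lines: zjlsb vwt vzfi peuu epjf prm ybvlp nalo
Final line 3: vzfi

Answer: vzfi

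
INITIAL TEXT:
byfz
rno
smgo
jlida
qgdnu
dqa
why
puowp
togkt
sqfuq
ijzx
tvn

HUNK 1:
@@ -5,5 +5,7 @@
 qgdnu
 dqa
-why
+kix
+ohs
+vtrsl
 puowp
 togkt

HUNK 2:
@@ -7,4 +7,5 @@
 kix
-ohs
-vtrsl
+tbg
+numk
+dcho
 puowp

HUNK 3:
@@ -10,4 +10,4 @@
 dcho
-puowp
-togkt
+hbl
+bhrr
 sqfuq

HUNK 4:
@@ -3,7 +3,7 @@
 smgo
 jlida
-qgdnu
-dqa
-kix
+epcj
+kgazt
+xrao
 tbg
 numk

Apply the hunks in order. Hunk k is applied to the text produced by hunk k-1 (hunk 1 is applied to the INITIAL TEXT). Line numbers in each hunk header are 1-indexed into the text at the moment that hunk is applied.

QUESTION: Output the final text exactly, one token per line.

Hunk 1: at line 5 remove [why] add [kix,ohs,vtrsl] -> 14 lines: byfz rno smgo jlida qgdnu dqa kix ohs vtrsl puowp togkt sqfuq ijzx tvn
Hunk 2: at line 7 remove [ohs,vtrsl] add [tbg,numk,dcho] -> 15 lines: byfz rno smgo jlida qgdnu dqa kix tbg numk dcho puowp togkt sqfuq ijzx tvn
Hunk 3: at line 10 remove [puowp,togkt] add [hbl,bhrr] -> 15 lines: byfz rno smgo jlida qgdnu dqa kix tbg numk dcho hbl bhrr sqfuq ijzx tvn
Hunk 4: at line 3 remove [qgdnu,dqa,kix] add [epcj,kgazt,xrao] -> 15 lines: byfz rno smgo jlida epcj kgazt xrao tbg numk dcho hbl bhrr sqfuq ijzx tvn

Answer: byfz
rno
smgo
jlida
epcj
kgazt
xrao
tbg
numk
dcho
hbl
bhrr
sqfuq
ijzx
tvn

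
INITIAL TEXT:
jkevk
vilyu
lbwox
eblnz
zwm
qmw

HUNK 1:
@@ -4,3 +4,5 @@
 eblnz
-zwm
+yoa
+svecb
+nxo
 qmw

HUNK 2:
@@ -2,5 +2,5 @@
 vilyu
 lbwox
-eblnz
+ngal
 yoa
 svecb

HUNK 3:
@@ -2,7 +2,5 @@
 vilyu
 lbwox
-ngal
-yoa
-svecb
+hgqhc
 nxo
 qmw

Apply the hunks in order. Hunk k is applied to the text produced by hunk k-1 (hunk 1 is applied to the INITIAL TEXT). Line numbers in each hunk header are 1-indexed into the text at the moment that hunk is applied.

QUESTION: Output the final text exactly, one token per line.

Answer: jkevk
vilyu
lbwox
hgqhc
nxo
qmw

Derivation:
Hunk 1: at line 4 remove [zwm] add [yoa,svecb,nxo] -> 8 lines: jkevk vilyu lbwox eblnz yoa svecb nxo qmw
Hunk 2: at line 2 remove [eblnz] add [ngal] -> 8 lines: jkevk vilyu lbwox ngal yoa svecb nxo qmw
Hunk 3: at line 2 remove [ngal,yoa,svecb] add [hgqhc] -> 6 lines: jkevk vilyu lbwox hgqhc nxo qmw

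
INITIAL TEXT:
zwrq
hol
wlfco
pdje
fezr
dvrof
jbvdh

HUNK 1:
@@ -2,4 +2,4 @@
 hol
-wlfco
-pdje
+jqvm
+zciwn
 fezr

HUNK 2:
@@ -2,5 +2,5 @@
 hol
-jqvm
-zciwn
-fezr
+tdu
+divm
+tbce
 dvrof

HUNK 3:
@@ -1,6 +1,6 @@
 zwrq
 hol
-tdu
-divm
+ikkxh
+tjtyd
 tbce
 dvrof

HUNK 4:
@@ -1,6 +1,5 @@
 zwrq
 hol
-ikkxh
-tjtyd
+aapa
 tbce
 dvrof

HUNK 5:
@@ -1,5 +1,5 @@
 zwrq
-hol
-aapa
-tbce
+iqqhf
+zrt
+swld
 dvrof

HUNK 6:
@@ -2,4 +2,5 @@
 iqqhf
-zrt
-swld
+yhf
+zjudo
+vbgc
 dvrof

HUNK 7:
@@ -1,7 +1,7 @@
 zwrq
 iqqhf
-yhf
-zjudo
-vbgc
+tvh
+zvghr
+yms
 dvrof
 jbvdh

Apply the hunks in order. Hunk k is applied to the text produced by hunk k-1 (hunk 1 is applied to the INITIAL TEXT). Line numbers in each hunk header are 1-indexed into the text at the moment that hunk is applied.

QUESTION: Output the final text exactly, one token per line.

Hunk 1: at line 2 remove [wlfco,pdje] add [jqvm,zciwn] -> 7 lines: zwrq hol jqvm zciwn fezr dvrof jbvdh
Hunk 2: at line 2 remove [jqvm,zciwn,fezr] add [tdu,divm,tbce] -> 7 lines: zwrq hol tdu divm tbce dvrof jbvdh
Hunk 3: at line 1 remove [tdu,divm] add [ikkxh,tjtyd] -> 7 lines: zwrq hol ikkxh tjtyd tbce dvrof jbvdh
Hunk 4: at line 1 remove [ikkxh,tjtyd] add [aapa] -> 6 lines: zwrq hol aapa tbce dvrof jbvdh
Hunk 5: at line 1 remove [hol,aapa,tbce] add [iqqhf,zrt,swld] -> 6 lines: zwrq iqqhf zrt swld dvrof jbvdh
Hunk 6: at line 2 remove [zrt,swld] add [yhf,zjudo,vbgc] -> 7 lines: zwrq iqqhf yhf zjudo vbgc dvrof jbvdh
Hunk 7: at line 1 remove [yhf,zjudo,vbgc] add [tvh,zvghr,yms] -> 7 lines: zwrq iqqhf tvh zvghr yms dvrof jbvdh

Answer: zwrq
iqqhf
tvh
zvghr
yms
dvrof
jbvdh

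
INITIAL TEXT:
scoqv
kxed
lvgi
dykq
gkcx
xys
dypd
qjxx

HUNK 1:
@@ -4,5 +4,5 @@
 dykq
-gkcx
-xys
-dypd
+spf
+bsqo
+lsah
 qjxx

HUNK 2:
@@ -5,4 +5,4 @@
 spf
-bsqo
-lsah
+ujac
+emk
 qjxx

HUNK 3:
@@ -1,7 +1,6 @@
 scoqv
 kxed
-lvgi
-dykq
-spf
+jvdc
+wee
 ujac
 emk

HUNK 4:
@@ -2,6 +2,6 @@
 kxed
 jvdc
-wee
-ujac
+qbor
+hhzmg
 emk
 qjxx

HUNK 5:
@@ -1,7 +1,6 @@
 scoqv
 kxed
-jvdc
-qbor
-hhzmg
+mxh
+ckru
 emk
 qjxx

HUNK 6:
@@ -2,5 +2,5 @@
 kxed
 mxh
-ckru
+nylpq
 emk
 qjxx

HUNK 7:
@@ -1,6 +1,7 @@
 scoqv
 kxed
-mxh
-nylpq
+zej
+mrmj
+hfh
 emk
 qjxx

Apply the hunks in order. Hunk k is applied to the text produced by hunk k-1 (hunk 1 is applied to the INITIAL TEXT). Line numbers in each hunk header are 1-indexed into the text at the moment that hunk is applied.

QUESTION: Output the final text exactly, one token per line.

Hunk 1: at line 4 remove [gkcx,xys,dypd] add [spf,bsqo,lsah] -> 8 lines: scoqv kxed lvgi dykq spf bsqo lsah qjxx
Hunk 2: at line 5 remove [bsqo,lsah] add [ujac,emk] -> 8 lines: scoqv kxed lvgi dykq spf ujac emk qjxx
Hunk 3: at line 1 remove [lvgi,dykq,spf] add [jvdc,wee] -> 7 lines: scoqv kxed jvdc wee ujac emk qjxx
Hunk 4: at line 2 remove [wee,ujac] add [qbor,hhzmg] -> 7 lines: scoqv kxed jvdc qbor hhzmg emk qjxx
Hunk 5: at line 1 remove [jvdc,qbor,hhzmg] add [mxh,ckru] -> 6 lines: scoqv kxed mxh ckru emk qjxx
Hunk 6: at line 2 remove [ckru] add [nylpq] -> 6 lines: scoqv kxed mxh nylpq emk qjxx
Hunk 7: at line 1 remove [mxh,nylpq] add [zej,mrmj,hfh] -> 7 lines: scoqv kxed zej mrmj hfh emk qjxx

Answer: scoqv
kxed
zej
mrmj
hfh
emk
qjxx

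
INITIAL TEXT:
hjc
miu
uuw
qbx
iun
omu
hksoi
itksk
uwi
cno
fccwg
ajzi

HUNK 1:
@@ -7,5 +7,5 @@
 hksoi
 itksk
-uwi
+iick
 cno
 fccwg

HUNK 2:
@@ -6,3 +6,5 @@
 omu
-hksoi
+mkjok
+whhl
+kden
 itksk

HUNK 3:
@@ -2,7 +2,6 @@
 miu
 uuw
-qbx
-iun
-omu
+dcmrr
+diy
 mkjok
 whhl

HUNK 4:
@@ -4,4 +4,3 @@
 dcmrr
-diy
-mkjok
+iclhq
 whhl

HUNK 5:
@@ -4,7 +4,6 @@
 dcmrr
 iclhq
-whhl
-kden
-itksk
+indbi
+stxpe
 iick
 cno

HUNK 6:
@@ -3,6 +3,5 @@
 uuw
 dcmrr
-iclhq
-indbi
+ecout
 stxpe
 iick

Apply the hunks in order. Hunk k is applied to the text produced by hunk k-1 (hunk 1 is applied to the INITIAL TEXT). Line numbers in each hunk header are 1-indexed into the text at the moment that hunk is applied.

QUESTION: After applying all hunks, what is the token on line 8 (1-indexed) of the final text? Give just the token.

Hunk 1: at line 7 remove [uwi] add [iick] -> 12 lines: hjc miu uuw qbx iun omu hksoi itksk iick cno fccwg ajzi
Hunk 2: at line 6 remove [hksoi] add [mkjok,whhl,kden] -> 14 lines: hjc miu uuw qbx iun omu mkjok whhl kden itksk iick cno fccwg ajzi
Hunk 3: at line 2 remove [qbx,iun,omu] add [dcmrr,diy] -> 13 lines: hjc miu uuw dcmrr diy mkjok whhl kden itksk iick cno fccwg ajzi
Hunk 4: at line 4 remove [diy,mkjok] add [iclhq] -> 12 lines: hjc miu uuw dcmrr iclhq whhl kden itksk iick cno fccwg ajzi
Hunk 5: at line 4 remove [whhl,kden,itksk] add [indbi,stxpe] -> 11 lines: hjc miu uuw dcmrr iclhq indbi stxpe iick cno fccwg ajzi
Hunk 6: at line 3 remove [iclhq,indbi] add [ecout] -> 10 lines: hjc miu uuw dcmrr ecout stxpe iick cno fccwg ajzi
Final line 8: cno

Answer: cno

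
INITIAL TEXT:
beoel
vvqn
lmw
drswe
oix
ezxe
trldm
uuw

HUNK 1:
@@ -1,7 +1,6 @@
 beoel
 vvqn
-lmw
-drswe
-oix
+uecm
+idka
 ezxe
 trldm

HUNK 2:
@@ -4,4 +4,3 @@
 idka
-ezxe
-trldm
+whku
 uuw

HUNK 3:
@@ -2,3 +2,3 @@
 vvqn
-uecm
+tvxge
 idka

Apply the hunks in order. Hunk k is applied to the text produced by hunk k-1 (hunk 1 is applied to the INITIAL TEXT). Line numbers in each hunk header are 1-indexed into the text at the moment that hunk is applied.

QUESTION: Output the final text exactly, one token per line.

Hunk 1: at line 1 remove [lmw,drswe,oix] add [uecm,idka] -> 7 lines: beoel vvqn uecm idka ezxe trldm uuw
Hunk 2: at line 4 remove [ezxe,trldm] add [whku] -> 6 lines: beoel vvqn uecm idka whku uuw
Hunk 3: at line 2 remove [uecm] add [tvxge] -> 6 lines: beoel vvqn tvxge idka whku uuw

Answer: beoel
vvqn
tvxge
idka
whku
uuw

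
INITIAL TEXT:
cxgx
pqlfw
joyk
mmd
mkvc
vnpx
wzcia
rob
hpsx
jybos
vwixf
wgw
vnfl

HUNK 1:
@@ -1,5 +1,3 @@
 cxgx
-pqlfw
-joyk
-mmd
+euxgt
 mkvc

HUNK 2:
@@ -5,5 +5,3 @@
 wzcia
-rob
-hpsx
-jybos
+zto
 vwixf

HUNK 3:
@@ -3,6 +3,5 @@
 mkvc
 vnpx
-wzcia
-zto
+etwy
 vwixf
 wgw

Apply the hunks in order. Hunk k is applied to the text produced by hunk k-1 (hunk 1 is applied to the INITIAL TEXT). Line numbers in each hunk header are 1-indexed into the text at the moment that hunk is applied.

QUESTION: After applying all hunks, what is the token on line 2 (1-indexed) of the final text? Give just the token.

Hunk 1: at line 1 remove [pqlfw,joyk,mmd] add [euxgt] -> 11 lines: cxgx euxgt mkvc vnpx wzcia rob hpsx jybos vwixf wgw vnfl
Hunk 2: at line 5 remove [rob,hpsx,jybos] add [zto] -> 9 lines: cxgx euxgt mkvc vnpx wzcia zto vwixf wgw vnfl
Hunk 3: at line 3 remove [wzcia,zto] add [etwy] -> 8 lines: cxgx euxgt mkvc vnpx etwy vwixf wgw vnfl
Final line 2: euxgt

Answer: euxgt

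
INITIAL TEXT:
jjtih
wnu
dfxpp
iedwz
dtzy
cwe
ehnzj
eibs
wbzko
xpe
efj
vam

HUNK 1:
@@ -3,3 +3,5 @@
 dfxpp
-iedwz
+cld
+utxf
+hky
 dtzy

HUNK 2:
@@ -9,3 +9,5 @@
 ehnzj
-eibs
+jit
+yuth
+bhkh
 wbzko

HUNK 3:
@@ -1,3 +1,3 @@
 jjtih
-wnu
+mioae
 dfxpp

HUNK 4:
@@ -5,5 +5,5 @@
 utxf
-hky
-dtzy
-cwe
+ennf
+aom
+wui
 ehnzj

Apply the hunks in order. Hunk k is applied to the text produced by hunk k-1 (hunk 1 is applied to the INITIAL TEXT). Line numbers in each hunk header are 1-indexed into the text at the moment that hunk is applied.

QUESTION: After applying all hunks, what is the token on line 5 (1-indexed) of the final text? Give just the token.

Answer: utxf

Derivation:
Hunk 1: at line 3 remove [iedwz] add [cld,utxf,hky] -> 14 lines: jjtih wnu dfxpp cld utxf hky dtzy cwe ehnzj eibs wbzko xpe efj vam
Hunk 2: at line 9 remove [eibs] add [jit,yuth,bhkh] -> 16 lines: jjtih wnu dfxpp cld utxf hky dtzy cwe ehnzj jit yuth bhkh wbzko xpe efj vam
Hunk 3: at line 1 remove [wnu] add [mioae] -> 16 lines: jjtih mioae dfxpp cld utxf hky dtzy cwe ehnzj jit yuth bhkh wbzko xpe efj vam
Hunk 4: at line 5 remove [hky,dtzy,cwe] add [ennf,aom,wui] -> 16 lines: jjtih mioae dfxpp cld utxf ennf aom wui ehnzj jit yuth bhkh wbzko xpe efj vam
Final line 5: utxf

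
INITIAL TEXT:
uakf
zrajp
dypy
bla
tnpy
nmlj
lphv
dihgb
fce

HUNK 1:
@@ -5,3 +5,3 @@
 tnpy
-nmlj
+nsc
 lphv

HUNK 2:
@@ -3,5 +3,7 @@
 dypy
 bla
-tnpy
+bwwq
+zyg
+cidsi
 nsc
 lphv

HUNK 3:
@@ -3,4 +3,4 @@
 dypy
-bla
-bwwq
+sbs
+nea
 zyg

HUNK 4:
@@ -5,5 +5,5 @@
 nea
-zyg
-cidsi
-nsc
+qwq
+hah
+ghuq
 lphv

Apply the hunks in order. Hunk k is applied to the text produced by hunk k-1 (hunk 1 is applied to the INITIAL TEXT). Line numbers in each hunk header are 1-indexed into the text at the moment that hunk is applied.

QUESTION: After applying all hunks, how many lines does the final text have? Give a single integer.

Hunk 1: at line 5 remove [nmlj] add [nsc] -> 9 lines: uakf zrajp dypy bla tnpy nsc lphv dihgb fce
Hunk 2: at line 3 remove [tnpy] add [bwwq,zyg,cidsi] -> 11 lines: uakf zrajp dypy bla bwwq zyg cidsi nsc lphv dihgb fce
Hunk 3: at line 3 remove [bla,bwwq] add [sbs,nea] -> 11 lines: uakf zrajp dypy sbs nea zyg cidsi nsc lphv dihgb fce
Hunk 4: at line 5 remove [zyg,cidsi,nsc] add [qwq,hah,ghuq] -> 11 lines: uakf zrajp dypy sbs nea qwq hah ghuq lphv dihgb fce
Final line count: 11

Answer: 11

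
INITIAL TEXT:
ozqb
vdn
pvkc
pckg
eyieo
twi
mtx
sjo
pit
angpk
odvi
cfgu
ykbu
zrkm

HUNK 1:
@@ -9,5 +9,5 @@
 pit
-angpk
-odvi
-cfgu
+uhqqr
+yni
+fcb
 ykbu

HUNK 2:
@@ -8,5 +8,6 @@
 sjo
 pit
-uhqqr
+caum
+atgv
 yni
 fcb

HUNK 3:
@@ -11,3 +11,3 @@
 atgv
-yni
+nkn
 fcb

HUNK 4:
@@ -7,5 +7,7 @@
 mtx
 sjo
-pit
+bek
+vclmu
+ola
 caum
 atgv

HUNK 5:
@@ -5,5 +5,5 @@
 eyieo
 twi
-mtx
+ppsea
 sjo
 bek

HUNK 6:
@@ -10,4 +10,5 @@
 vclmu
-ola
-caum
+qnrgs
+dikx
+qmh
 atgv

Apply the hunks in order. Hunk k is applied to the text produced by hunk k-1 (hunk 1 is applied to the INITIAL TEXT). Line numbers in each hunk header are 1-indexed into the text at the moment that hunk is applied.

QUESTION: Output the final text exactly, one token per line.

Hunk 1: at line 9 remove [angpk,odvi,cfgu] add [uhqqr,yni,fcb] -> 14 lines: ozqb vdn pvkc pckg eyieo twi mtx sjo pit uhqqr yni fcb ykbu zrkm
Hunk 2: at line 8 remove [uhqqr] add [caum,atgv] -> 15 lines: ozqb vdn pvkc pckg eyieo twi mtx sjo pit caum atgv yni fcb ykbu zrkm
Hunk 3: at line 11 remove [yni] add [nkn] -> 15 lines: ozqb vdn pvkc pckg eyieo twi mtx sjo pit caum atgv nkn fcb ykbu zrkm
Hunk 4: at line 7 remove [pit] add [bek,vclmu,ola] -> 17 lines: ozqb vdn pvkc pckg eyieo twi mtx sjo bek vclmu ola caum atgv nkn fcb ykbu zrkm
Hunk 5: at line 5 remove [mtx] add [ppsea] -> 17 lines: ozqb vdn pvkc pckg eyieo twi ppsea sjo bek vclmu ola caum atgv nkn fcb ykbu zrkm
Hunk 6: at line 10 remove [ola,caum] add [qnrgs,dikx,qmh] -> 18 lines: ozqb vdn pvkc pckg eyieo twi ppsea sjo bek vclmu qnrgs dikx qmh atgv nkn fcb ykbu zrkm

Answer: ozqb
vdn
pvkc
pckg
eyieo
twi
ppsea
sjo
bek
vclmu
qnrgs
dikx
qmh
atgv
nkn
fcb
ykbu
zrkm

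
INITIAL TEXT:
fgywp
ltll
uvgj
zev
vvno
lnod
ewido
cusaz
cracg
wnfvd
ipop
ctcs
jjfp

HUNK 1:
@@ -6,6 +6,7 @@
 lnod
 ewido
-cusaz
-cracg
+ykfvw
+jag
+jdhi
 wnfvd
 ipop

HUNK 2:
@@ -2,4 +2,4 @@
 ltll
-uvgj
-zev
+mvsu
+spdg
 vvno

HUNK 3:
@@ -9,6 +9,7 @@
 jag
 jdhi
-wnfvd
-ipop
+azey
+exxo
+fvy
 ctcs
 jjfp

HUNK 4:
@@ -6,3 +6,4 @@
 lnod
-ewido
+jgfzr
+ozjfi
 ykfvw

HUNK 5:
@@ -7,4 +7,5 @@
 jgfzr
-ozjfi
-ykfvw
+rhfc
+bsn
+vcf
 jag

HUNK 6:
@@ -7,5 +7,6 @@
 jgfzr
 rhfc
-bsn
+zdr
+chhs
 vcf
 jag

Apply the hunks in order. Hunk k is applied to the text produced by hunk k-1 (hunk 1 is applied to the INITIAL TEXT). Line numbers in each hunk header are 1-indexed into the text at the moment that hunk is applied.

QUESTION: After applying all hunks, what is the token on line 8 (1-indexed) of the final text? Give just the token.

Hunk 1: at line 6 remove [cusaz,cracg] add [ykfvw,jag,jdhi] -> 14 lines: fgywp ltll uvgj zev vvno lnod ewido ykfvw jag jdhi wnfvd ipop ctcs jjfp
Hunk 2: at line 2 remove [uvgj,zev] add [mvsu,spdg] -> 14 lines: fgywp ltll mvsu spdg vvno lnod ewido ykfvw jag jdhi wnfvd ipop ctcs jjfp
Hunk 3: at line 9 remove [wnfvd,ipop] add [azey,exxo,fvy] -> 15 lines: fgywp ltll mvsu spdg vvno lnod ewido ykfvw jag jdhi azey exxo fvy ctcs jjfp
Hunk 4: at line 6 remove [ewido] add [jgfzr,ozjfi] -> 16 lines: fgywp ltll mvsu spdg vvno lnod jgfzr ozjfi ykfvw jag jdhi azey exxo fvy ctcs jjfp
Hunk 5: at line 7 remove [ozjfi,ykfvw] add [rhfc,bsn,vcf] -> 17 lines: fgywp ltll mvsu spdg vvno lnod jgfzr rhfc bsn vcf jag jdhi azey exxo fvy ctcs jjfp
Hunk 6: at line 7 remove [bsn] add [zdr,chhs] -> 18 lines: fgywp ltll mvsu spdg vvno lnod jgfzr rhfc zdr chhs vcf jag jdhi azey exxo fvy ctcs jjfp
Final line 8: rhfc

Answer: rhfc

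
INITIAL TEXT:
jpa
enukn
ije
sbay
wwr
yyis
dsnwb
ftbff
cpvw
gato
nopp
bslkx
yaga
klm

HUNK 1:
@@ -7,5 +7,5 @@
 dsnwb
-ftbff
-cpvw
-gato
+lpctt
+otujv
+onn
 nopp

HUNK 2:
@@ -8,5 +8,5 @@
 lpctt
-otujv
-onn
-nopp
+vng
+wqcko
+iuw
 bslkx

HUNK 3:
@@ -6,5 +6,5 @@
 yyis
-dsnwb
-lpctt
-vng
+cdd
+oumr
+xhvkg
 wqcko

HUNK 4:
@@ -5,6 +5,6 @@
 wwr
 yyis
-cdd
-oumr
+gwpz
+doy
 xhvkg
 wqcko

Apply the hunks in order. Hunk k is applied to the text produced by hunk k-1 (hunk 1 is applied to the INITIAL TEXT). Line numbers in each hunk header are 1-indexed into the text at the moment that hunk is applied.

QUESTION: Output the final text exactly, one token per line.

Answer: jpa
enukn
ije
sbay
wwr
yyis
gwpz
doy
xhvkg
wqcko
iuw
bslkx
yaga
klm

Derivation:
Hunk 1: at line 7 remove [ftbff,cpvw,gato] add [lpctt,otujv,onn] -> 14 lines: jpa enukn ije sbay wwr yyis dsnwb lpctt otujv onn nopp bslkx yaga klm
Hunk 2: at line 8 remove [otujv,onn,nopp] add [vng,wqcko,iuw] -> 14 lines: jpa enukn ije sbay wwr yyis dsnwb lpctt vng wqcko iuw bslkx yaga klm
Hunk 3: at line 6 remove [dsnwb,lpctt,vng] add [cdd,oumr,xhvkg] -> 14 lines: jpa enukn ije sbay wwr yyis cdd oumr xhvkg wqcko iuw bslkx yaga klm
Hunk 4: at line 5 remove [cdd,oumr] add [gwpz,doy] -> 14 lines: jpa enukn ije sbay wwr yyis gwpz doy xhvkg wqcko iuw bslkx yaga klm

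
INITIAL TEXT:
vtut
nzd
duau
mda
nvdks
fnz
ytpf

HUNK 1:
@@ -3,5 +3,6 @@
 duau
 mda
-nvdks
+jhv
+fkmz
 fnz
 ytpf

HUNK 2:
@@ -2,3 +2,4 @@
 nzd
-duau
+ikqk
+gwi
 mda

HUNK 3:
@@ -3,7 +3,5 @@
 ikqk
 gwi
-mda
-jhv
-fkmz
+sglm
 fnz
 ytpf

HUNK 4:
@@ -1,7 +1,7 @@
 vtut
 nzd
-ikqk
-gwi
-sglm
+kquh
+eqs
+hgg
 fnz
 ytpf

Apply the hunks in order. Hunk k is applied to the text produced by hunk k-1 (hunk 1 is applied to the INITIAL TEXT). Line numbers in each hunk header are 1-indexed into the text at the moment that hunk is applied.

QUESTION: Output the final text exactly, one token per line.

Hunk 1: at line 3 remove [nvdks] add [jhv,fkmz] -> 8 lines: vtut nzd duau mda jhv fkmz fnz ytpf
Hunk 2: at line 2 remove [duau] add [ikqk,gwi] -> 9 lines: vtut nzd ikqk gwi mda jhv fkmz fnz ytpf
Hunk 3: at line 3 remove [mda,jhv,fkmz] add [sglm] -> 7 lines: vtut nzd ikqk gwi sglm fnz ytpf
Hunk 4: at line 1 remove [ikqk,gwi,sglm] add [kquh,eqs,hgg] -> 7 lines: vtut nzd kquh eqs hgg fnz ytpf

Answer: vtut
nzd
kquh
eqs
hgg
fnz
ytpf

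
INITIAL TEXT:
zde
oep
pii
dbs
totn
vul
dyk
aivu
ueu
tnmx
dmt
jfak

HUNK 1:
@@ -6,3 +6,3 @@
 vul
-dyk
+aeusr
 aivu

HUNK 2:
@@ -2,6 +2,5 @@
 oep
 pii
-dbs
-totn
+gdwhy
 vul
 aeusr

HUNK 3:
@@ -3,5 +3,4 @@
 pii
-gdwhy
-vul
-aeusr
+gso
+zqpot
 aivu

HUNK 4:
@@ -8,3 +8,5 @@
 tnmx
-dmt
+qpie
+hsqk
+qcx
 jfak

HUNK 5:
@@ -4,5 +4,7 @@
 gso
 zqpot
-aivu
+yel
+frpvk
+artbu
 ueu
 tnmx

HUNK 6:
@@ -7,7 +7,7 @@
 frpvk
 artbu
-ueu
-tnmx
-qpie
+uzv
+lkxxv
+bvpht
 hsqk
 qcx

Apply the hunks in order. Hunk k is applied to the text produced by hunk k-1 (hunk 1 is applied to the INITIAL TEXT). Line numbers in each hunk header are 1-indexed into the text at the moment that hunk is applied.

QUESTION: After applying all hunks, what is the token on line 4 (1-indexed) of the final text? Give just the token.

Answer: gso

Derivation:
Hunk 1: at line 6 remove [dyk] add [aeusr] -> 12 lines: zde oep pii dbs totn vul aeusr aivu ueu tnmx dmt jfak
Hunk 2: at line 2 remove [dbs,totn] add [gdwhy] -> 11 lines: zde oep pii gdwhy vul aeusr aivu ueu tnmx dmt jfak
Hunk 3: at line 3 remove [gdwhy,vul,aeusr] add [gso,zqpot] -> 10 lines: zde oep pii gso zqpot aivu ueu tnmx dmt jfak
Hunk 4: at line 8 remove [dmt] add [qpie,hsqk,qcx] -> 12 lines: zde oep pii gso zqpot aivu ueu tnmx qpie hsqk qcx jfak
Hunk 5: at line 4 remove [aivu] add [yel,frpvk,artbu] -> 14 lines: zde oep pii gso zqpot yel frpvk artbu ueu tnmx qpie hsqk qcx jfak
Hunk 6: at line 7 remove [ueu,tnmx,qpie] add [uzv,lkxxv,bvpht] -> 14 lines: zde oep pii gso zqpot yel frpvk artbu uzv lkxxv bvpht hsqk qcx jfak
Final line 4: gso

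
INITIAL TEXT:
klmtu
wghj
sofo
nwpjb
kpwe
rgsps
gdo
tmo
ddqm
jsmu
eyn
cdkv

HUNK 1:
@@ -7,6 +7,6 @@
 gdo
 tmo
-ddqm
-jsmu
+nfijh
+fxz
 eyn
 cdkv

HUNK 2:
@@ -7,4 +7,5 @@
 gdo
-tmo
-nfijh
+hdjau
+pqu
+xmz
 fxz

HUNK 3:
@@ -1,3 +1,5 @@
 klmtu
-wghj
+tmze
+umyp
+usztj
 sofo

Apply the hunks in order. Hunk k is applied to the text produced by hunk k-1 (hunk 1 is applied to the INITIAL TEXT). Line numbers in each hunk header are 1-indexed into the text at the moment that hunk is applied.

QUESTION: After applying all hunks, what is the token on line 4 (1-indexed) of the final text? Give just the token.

Hunk 1: at line 7 remove [ddqm,jsmu] add [nfijh,fxz] -> 12 lines: klmtu wghj sofo nwpjb kpwe rgsps gdo tmo nfijh fxz eyn cdkv
Hunk 2: at line 7 remove [tmo,nfijh] add [hdjau,pqu,xmz] -> 13 lines: klmtu wghj sofo nwpjb kpwe rgsps gdo hdjau pqu xmz fxz eyn cdkv
Hunk 3: at line 1 remove [wghj] add [tmze,umyp,usztj] -> 15 lines: klmtu tmze umyp usztj sofo nwpjb kpwe rgsps gdo hdjau pqu xmz fxz eyn cdkv
Final line 4: usztj

Answer: usztj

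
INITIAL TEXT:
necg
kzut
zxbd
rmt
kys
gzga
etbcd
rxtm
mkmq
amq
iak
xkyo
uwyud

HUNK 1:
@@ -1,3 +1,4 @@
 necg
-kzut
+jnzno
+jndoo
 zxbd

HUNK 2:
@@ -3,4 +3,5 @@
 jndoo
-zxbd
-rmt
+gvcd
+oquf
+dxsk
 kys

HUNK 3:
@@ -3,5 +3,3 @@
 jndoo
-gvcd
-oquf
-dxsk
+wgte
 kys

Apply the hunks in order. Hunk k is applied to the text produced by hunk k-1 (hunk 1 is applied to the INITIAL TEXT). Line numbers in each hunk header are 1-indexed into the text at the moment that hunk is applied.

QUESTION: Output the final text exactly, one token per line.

Answer: necg
jnzno
jndoo
wgte
kys
gzga
etbcd
rxtm
mkmq
amq
iak
xkyo
uwyud

Derivation:
Hunk 1: at line 1 remove [kzut] add [jnzno,jndoo] -> 14 lines: necg jnzno jndoo zxbd rmt kys gzga etbcd rxtm mkmq amq iak xkyo uwyud
Hunk 2: at line 3 remove [zxbd,rmt] add [gvcd,oquf,dxsk] -> 15 lines: necg jnzno jndoo gvcd oquf dxsk kys gzga etbcd rxtm mkmq amq iak xkyo uwyud
Hunk 3: at line 3 remove [gvcd,oquf,dxsk] add [wgte] -> 13 lines: necg jnzno jndoo wgte kys gzga etbcd rxtm mkmq amq iak xkyo uwyud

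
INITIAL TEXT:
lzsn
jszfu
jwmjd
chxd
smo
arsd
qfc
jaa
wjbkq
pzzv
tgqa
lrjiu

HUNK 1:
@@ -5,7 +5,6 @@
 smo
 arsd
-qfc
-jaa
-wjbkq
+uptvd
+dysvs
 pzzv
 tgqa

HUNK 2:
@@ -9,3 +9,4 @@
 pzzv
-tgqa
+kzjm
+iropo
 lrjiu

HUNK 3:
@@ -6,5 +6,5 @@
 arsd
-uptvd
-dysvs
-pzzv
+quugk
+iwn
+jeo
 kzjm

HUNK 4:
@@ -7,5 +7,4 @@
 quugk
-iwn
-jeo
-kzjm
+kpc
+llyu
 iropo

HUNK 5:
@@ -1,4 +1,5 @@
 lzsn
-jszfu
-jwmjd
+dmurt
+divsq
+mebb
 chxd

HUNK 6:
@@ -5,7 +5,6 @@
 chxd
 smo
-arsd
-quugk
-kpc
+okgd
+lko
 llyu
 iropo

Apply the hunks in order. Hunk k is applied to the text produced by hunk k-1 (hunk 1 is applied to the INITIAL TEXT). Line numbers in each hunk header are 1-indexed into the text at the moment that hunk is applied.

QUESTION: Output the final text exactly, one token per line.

Answer: lzsn
dmurt
divsq
mebb
chxd
smo
okgd
lko
llyu
iropo
lrjiu

Derivation:
Hunk 1: at line 5 remove [qfc,jaa,wjbkq] add [uptvd,dysvs] -> 11 lines: lzsn jszfu jwmjd chxd smo arsd uptvd dysvs pzzv tgqa lrjiu
Hunk 2: at line 9 remove [tgqa] add [kzjm,iropo] -> 12 lines: lzsn jszfu jwmjd chxd smo arsd uptvd dysvs pzzv kzjm iropo lrjiu
Hunk 3: at line 6 remove [uptvd,dysvs,pzzv] add [quugk,iwn,jeo] -> 12 lines: lzsn jszfu jwmjd chxd smo arsd quugk iwn jeo kzjm iropo lrjiu
Hunk 4: at line 7 remove [iwn,jeo,kzjm] add [kpc,llyu] -> 11 lines: lzsn jszfu jwmjd chxd smo arsd quugk kpc llyu iropo lrjiu
Hunk 5: at line 1 remove [jszfu,jwmjd] add [dmurt,divsq,mebb] -> 12 lines: lzsn dmurt divsq mebb chxd smo arsd quugk kpc llyu iropo lrjiu
Hunk 6: at line 5 remove [arsd,quugk,kpc] add [okgd,lko] -> 11 lines: lzsn dmurt divsq mebb chxd smo okgd lko llyu iropo lrjiu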